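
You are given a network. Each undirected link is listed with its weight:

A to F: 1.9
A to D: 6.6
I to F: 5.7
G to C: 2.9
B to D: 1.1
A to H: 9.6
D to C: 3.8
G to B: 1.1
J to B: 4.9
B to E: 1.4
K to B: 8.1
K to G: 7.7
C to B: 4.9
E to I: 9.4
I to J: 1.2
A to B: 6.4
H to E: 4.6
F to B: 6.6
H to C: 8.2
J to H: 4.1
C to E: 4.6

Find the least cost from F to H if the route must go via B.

Shortest F→B: F → B = 6.6
Shortest B→H: B → E → H = 6
Total via B: 6.6 + 6 = 12.6.

12.6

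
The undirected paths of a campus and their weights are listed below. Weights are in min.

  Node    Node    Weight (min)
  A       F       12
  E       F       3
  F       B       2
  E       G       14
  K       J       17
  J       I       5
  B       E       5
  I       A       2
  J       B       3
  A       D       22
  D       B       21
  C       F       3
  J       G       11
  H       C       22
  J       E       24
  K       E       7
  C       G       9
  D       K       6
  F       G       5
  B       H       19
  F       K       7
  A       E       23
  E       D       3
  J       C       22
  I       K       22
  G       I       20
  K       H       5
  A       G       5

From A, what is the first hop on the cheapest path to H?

Enumerating some paths:
A–F–K–H: 12+7+5 = 24
A–I–J–B–F–K–H: 2+5+3+2+7+5 = 24
A–G–F–K–H: 5+5+7+5 = 22
Cheapest is A–G–F–K–H at 22 min.
So from A the first move is to G.

G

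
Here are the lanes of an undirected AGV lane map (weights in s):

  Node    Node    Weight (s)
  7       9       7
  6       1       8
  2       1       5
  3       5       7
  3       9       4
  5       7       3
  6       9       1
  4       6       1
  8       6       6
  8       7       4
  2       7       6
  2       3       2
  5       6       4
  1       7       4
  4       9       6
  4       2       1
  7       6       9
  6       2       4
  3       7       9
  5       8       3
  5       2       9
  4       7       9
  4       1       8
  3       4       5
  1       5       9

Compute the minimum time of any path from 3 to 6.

4 s

Settle nodes by increasing distance from 3:
3: 0
2: 2  (via 3)
4: 3  (via 2)
6: 4  (via 4)
Shortest route: 3 → 2 → 4 → 6 = 4 s.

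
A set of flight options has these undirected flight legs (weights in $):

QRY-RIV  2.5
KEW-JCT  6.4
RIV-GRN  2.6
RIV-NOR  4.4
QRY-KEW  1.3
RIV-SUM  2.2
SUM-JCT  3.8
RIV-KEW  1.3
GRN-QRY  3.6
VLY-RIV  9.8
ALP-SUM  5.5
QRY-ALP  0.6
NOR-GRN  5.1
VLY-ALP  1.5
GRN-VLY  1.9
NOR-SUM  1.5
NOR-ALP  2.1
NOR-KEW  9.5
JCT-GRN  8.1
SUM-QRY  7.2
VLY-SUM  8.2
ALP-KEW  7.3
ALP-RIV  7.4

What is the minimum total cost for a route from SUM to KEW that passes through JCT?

Best SUM to JCT: SUM → JCT costing 3.8
Best JCT to KEW: JCT → KEW costing 6.4
Total via JCT: 3.8 + 6.4 = $10.2.

$10.2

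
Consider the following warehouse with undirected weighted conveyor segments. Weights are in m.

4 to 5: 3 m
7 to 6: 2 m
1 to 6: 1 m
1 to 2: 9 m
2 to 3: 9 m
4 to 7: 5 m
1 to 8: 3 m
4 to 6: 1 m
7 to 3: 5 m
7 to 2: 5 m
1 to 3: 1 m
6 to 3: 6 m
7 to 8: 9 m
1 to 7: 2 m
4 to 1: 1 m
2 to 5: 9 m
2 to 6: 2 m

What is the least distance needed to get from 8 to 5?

7 m

Settle nodes by increasing distance from 8:
8: 0
1: 3  (via 8)
3: 4  (via 1)
4: 4  (via 1)
6: 4  (via 1)
7: 5  (via 1)
2: 6  (via 6)
5: 7  (via 4)
Shortest route: 8 → 1 → 4 → 5 = 7 m.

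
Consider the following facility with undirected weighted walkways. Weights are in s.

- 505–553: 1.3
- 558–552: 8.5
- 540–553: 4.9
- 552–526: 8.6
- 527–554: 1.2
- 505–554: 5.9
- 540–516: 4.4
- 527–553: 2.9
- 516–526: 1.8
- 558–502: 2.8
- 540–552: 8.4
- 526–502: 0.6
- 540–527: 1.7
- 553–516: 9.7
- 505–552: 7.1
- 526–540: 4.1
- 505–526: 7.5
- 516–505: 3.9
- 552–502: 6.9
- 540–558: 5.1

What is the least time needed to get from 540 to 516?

Settle nodes by increasing distance from 540:
540: 0
527: 1.7  (via 540)
554: 2.9  (via 527)
526: 4.1  (via 540)
516: 4.4  (via 540)
Shortest route: 540–516 = 4.4 s.

4.4 s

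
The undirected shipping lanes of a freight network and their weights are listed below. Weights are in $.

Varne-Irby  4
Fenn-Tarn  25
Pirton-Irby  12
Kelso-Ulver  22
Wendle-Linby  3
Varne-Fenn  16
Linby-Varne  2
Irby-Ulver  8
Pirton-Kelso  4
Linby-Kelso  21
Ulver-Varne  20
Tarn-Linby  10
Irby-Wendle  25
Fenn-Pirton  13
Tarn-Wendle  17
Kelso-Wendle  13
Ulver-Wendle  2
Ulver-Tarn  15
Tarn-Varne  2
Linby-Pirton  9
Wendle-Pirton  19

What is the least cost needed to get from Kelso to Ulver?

Running Dijkstra from Kelso:
Kelso: 0
Pirton: 4  (via Kelso)
Wendle: 13  (via Kelso)
Linby: 13  (via Pirton)
Varne: 15  (via Linby)
Ulver: 15  (via Wendle)
Shortest route: Kelso → Wendle → Ulver = $15.

$15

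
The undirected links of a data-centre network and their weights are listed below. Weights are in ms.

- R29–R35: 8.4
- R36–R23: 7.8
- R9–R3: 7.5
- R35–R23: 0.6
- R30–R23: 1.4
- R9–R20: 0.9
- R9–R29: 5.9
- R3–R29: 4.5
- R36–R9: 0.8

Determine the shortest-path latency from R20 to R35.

10.1 ms

Shortest distances from R20:
R20: 0
R9: 0.9  (via R20)
R36: 1.7  (via R9)
R29: 6.8  (via R9)
R3: 8.4  (via R9)
R23: 9.5  (via R36)
R35: 10.1  (via R23)
Shortest route: R20–R9–R36–R23–R35 = 10.1 ms.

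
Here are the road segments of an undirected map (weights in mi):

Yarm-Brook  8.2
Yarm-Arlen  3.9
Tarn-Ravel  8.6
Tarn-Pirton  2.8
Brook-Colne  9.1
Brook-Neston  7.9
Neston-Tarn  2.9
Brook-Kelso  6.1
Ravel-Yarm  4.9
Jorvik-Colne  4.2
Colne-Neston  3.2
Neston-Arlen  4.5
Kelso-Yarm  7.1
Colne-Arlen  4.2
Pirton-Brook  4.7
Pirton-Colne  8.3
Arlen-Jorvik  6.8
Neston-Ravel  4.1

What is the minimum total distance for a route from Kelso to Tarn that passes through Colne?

21.3 mi

Shortest Kelso→Colne: Kelso–Brook–Colne = 15.2
Best Colne to Tarn: Colne–Neston–Tarn costing 6.1
Total via Colne: 15.2 + 6.1 = 21.3 mi.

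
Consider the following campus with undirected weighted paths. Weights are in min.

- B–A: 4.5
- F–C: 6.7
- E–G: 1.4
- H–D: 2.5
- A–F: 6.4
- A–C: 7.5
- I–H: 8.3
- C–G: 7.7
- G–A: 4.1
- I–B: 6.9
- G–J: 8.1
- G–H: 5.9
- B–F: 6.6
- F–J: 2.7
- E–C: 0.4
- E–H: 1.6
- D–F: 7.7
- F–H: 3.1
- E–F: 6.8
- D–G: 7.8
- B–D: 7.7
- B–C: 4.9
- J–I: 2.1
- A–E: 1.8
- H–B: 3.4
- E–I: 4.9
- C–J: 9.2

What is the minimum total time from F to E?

Shortest distances from F:
F: 0
J: 2.7  (via F)
H: 3.1  (via F)
E: 4.7  (via H)
Shortest route: F–H–E = 4.7 min.

4.7 min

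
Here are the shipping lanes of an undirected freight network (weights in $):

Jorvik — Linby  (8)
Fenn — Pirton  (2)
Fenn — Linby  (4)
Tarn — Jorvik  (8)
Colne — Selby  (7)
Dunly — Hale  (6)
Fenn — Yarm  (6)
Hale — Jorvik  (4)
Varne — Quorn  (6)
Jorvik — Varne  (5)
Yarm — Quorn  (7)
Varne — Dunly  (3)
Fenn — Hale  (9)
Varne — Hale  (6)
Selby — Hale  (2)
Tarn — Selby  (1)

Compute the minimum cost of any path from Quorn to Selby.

$14

Shortest distances from Quorn:
Quorn: 0
Varne: 6  (via Quorn)
Yarm: 7  (via Quorn)
Dunly: 9  (via Varne)
Jorvik: 11  (via Varne)
Hale: 12  (via Varne)
Fenn: 13  (via Yarm)
Selby: 14  (via Hale)
Shortest route: Quorn–Varne–Hale–Selby = $14.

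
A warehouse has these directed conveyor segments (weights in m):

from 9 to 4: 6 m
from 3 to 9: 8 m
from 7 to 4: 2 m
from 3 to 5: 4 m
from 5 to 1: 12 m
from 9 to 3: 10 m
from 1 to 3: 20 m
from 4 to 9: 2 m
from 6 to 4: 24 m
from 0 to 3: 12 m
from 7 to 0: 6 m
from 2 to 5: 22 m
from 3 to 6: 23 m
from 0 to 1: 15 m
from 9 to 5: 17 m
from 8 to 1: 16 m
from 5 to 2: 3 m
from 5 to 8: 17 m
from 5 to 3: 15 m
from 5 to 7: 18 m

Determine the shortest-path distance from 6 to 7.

58 m

Enumerating some paths:
6 - 4 - 9 - 3 - 5 - 7: 24+2+10+4+18 = 58
6 - 4 - 9 - 5 - 7: 24+2+17+18 = 61
The minimum is 58 m via 6 - 4 - 9 - 3 - 5 - 7.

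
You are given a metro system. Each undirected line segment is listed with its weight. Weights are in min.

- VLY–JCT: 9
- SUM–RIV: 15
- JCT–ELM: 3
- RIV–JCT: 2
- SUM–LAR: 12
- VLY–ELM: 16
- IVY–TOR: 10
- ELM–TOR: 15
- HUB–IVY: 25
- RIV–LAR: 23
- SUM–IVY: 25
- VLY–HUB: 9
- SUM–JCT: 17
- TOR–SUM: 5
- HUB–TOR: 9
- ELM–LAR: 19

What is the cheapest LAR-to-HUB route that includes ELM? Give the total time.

Shortest LAR→ELM: LAR–ELM = 19
Shortest ELM→HUB: ELM–JCT–VLY–HUB = 21
Total via ELM: 19 + 21 = 40 min.

40 min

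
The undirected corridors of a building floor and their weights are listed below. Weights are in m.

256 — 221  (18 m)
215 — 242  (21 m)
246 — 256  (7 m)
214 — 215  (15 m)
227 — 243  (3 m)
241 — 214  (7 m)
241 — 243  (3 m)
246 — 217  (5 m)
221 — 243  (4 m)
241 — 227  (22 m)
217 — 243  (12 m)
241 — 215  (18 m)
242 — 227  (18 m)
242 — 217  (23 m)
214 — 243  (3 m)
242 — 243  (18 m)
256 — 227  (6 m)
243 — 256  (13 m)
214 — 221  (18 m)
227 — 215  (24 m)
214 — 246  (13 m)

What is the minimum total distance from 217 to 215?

30 m

Running Dijkstra from 217:
217: 0
246: 5  (via 217)
256: 12  (via 246)
243: 12  (via 217)
241: 15  (via 243)
227: 15  (via 243)
214: 15  (via 243)
221: 16  (via 243)
242: 23  (via 217)
215: 30  (via 214)
Shortest route: 217 → 243 → 214 → 215 = 30 m.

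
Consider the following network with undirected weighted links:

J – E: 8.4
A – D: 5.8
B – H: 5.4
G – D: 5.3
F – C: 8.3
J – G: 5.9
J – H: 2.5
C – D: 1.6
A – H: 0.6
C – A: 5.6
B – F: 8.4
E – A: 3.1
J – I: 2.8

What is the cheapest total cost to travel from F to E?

Enumerating some paths:
F → C → A → E: 8.3+5.6+3.1 = 17
F → B → H → A → E: 8.4+5.4+0.6+3.1 = 17.5
The minimum is 17 via F → C → A → E.

17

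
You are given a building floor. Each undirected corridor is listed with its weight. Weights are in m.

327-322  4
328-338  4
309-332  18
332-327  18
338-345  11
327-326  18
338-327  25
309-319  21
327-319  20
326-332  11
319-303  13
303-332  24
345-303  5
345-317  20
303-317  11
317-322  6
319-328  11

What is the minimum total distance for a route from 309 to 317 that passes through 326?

57 m

Shortest 309→326: 309–332–326 = 29
Best 326 to 317: 326–327–322–317 costing 28
Total via 326: 29 + 28 = 57 m.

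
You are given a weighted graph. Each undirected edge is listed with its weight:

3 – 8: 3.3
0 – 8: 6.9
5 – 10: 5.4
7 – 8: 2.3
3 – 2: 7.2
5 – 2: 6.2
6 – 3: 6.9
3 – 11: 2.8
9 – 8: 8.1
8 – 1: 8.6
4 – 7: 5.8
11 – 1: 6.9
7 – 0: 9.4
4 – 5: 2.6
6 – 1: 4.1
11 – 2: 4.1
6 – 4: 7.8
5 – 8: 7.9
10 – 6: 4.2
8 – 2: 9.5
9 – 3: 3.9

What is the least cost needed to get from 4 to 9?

15.3

Candidate routes:
4 → 6 → 3 → 9: 7.8+6.9+3.9 = 18.6
4 → 5 → 8 → 3 → 9: 2.6+7.9+3.3+3.9 = 17.7
4 → 7 → 8 → 9: 5.8+2.3+8.1 = 16.2
4 → 7 → 8 → 3 → 9: 5.8+2.3+3.3+3.9 = 15.3
Cheapest is 4 → 7 → 8 → 3 → 9 at 15.3.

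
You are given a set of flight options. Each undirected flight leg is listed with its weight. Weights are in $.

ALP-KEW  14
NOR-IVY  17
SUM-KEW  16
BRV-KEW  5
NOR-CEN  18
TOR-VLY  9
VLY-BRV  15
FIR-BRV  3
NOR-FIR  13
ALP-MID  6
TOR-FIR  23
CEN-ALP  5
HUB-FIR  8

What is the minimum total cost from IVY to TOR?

$53

Shortest distances from IVY:
IVY: 0
NOR: 17  (via IVY)
FIR: 30  (via NOR)
BRV: 33  (via FIR)
CEN: 35  (via NOR)
HUB: 38  (via FIR)
KEW: 38  (via BRV)
ALP: 40  (via CEN)
MID: 46  (via ALP)
VLY: 48  (via BRV)
TOR: 53  (via FIR)
Shortest route: IVY–NOR–FIR–TOR = $53.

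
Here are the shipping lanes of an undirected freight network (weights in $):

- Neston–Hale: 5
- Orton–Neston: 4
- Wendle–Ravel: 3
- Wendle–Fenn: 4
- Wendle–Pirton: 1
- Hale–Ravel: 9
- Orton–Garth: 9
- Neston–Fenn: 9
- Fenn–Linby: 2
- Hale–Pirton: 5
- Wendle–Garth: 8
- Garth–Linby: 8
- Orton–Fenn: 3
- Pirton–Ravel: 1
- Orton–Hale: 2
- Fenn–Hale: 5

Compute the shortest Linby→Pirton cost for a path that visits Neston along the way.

$19

Shortest Linby→Neston: Linby–Fenn–Orton–Neston = 9
Best Neston to Pirton: Neston–Hale–Pirton costing 10
Total via Neston: 9 + 10 = $19.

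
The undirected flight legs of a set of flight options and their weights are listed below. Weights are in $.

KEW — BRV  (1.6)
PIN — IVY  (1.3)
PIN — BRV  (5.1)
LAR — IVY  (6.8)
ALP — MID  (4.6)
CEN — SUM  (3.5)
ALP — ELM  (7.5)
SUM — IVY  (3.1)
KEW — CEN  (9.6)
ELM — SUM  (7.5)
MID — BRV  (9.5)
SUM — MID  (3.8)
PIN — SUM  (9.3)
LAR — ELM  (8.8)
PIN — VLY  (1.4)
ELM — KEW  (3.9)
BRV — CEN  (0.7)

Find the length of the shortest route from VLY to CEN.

Candidate routes:
VLY–PIN–SUM–CEN: 1.4+9.3+3.5 = 14.2
VLY–PIN–IVY–SUM–CEN: 1.4+1.3+3.1+3.5 = 9.3
VLY–PIN–BRV–CEN: 1.4+5.1+0.7 = 7.2
The minimum is $7.2 via VLY–PIN–BRV–CEN.

$7.2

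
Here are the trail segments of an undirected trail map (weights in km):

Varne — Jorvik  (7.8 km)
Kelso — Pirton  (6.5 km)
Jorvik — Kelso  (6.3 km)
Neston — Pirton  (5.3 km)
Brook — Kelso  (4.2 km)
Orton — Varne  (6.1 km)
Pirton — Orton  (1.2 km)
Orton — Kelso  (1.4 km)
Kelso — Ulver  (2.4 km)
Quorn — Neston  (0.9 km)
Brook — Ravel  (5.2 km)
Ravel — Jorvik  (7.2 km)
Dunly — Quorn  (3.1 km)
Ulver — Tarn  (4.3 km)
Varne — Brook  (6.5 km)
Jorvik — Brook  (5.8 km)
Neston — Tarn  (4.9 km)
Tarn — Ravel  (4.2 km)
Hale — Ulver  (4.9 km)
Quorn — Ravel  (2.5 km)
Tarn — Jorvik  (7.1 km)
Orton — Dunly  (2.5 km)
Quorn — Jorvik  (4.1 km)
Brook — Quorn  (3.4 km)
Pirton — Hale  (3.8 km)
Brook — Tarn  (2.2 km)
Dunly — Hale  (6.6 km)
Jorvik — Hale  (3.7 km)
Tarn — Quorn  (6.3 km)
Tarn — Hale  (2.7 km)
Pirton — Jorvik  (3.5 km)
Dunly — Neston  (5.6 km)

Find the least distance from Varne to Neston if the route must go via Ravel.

15.1 km

Best Varne to Ravel: Varne–Brook–Ravel costing 11.7
Best Ravel to Neston: Ravel–Quorn–Neston costing 3.4
Total via Ravel: 11.7 + 3.4 = 15.1 km.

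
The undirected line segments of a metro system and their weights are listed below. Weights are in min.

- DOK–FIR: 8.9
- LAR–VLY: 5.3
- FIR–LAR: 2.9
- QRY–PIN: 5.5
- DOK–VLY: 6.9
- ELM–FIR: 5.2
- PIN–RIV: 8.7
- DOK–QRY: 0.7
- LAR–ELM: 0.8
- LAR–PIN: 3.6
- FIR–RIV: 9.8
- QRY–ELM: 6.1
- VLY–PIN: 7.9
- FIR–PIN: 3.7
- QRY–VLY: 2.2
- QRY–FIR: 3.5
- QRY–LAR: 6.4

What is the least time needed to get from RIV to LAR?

12.3 min

Settle nodes by increasing distance from RIV:
RIV: 0
PIN: 8.7  (via RIV)
FIR: 9.8  (via RIV)
LAR: 12.3  (via PIN)
Shortest route: RIV–PIN–LAR = 12.3 min.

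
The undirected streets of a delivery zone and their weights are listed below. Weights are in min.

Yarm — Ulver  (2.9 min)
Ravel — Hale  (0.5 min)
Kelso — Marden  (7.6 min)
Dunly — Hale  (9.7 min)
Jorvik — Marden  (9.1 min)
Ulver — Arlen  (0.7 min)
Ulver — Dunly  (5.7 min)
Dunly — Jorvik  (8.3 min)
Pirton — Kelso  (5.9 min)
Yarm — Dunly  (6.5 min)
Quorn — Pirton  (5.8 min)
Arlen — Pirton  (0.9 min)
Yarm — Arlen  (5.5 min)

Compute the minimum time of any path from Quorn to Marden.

19.3 min

Shortest distances from Quorn:
Quorn: 0
Pirton: 5.8  (via Quorn)
Arlen: 6.7  (via Pirton)
Ulver: 7.4  (via Arlen)
Yarm: 10.3  (via Ulver)
Kelso: 11.7  (via Pirton)
Dunly: 13.1  (via Ulver)
Marden: 19.3  (via Kelso)
Shortest route: Quorn–Pirton–Kelso–Marden = 19.3 min.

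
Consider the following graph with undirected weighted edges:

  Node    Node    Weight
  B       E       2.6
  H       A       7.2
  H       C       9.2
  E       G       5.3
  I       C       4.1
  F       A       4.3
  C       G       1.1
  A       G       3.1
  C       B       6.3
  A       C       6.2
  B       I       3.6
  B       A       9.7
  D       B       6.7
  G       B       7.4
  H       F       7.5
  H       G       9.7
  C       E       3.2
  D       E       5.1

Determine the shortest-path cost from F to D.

16.8

Settle nodes by increasing distance from F:
F: 0
A: 4.3  (via F)
G: 7.4  (via A)
H: 7.5  (via F)
C: 8.5  (via G)
E: 11.7  (via C)
I: 12.6  (via C)
B: 14  (via A)
D: 16.8  (via E)
Shortest route: F–A–G–C–E–D = 16.8.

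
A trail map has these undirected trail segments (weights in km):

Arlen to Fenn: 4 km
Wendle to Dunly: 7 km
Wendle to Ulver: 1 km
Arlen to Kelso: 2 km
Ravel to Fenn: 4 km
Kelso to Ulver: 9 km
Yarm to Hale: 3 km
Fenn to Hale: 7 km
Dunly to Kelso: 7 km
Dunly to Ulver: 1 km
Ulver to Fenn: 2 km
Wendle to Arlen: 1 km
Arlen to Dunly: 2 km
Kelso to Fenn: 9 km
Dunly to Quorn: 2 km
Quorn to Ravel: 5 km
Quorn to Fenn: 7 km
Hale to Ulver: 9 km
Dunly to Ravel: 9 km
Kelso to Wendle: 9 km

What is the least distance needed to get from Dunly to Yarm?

13 km

Settle nodes by increasing distance from Dunly:
Dunly: 0
Ulver: 1  (via Dunly)
Quorn: 2  (via Dunly)
Arlen: 2  (via Dunly)
Wendle: 2  (via Ulver)
Fenn: 3  (via Ulver)
Kelso: 4  (via Arlen)
Ravel: 7  (via Quorn)
Hale: 10  (via Ulver)
Yarm: 13  (via Hale)
Shortest route: Dunly → Ulver → Hale → Yarm = 13 km.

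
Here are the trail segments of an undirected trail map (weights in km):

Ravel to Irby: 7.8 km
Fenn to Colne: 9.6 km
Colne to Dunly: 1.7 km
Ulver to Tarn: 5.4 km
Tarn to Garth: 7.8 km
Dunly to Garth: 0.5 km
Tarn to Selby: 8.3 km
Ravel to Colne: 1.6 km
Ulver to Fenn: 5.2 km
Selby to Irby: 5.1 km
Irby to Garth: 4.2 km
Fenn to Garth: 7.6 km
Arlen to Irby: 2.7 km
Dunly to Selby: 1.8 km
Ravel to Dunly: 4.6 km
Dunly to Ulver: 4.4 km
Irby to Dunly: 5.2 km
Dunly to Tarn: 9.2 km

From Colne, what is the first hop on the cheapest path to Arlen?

Dunly

Candidate routes:
Colne → Dunly → Selby → Irby → Arlen: 1.7+1.8+5.1+2.7 = 11.3
Colne → Dunly → Garth → Irby → Arlen: 1.7+0.5+4.2+2.7 = 9.1
Colne → Dunly → Irby → Arlen: 1.7+5.2+2.7 = 9.6
The minimum is 9.1 km via Colne → Dunly → Garth → Irby → Arlen.
So from Colne the first move is to Dunly.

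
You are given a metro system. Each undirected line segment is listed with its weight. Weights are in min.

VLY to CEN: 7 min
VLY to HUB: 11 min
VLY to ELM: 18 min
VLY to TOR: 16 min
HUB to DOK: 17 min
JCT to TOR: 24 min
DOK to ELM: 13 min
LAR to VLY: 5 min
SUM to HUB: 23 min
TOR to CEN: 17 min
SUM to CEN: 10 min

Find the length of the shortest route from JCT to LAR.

Settle nodes by increasing distance from JCT:
JCT: 0
TOR: 24  (via JCT)
VLY: 40  (via TOR)
CEN: 41  (via TOR)
LAR: 45  (via VLY)
Shortest route: JCT–TOR–VLY–LAR = 45 min.

45 min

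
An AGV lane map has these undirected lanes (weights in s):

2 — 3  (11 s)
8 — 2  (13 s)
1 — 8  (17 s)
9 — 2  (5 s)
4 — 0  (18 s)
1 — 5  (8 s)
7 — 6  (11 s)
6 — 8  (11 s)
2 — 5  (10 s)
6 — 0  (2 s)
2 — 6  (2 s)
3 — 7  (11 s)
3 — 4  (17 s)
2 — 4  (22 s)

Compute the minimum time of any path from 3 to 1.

Candidate routes:
3–2–5–1: 11+10+8 = 29
3–2–6–8–1: 11+2+11+17 = 41
Cheapest is 3–2–5–1 at 29 s.

29 s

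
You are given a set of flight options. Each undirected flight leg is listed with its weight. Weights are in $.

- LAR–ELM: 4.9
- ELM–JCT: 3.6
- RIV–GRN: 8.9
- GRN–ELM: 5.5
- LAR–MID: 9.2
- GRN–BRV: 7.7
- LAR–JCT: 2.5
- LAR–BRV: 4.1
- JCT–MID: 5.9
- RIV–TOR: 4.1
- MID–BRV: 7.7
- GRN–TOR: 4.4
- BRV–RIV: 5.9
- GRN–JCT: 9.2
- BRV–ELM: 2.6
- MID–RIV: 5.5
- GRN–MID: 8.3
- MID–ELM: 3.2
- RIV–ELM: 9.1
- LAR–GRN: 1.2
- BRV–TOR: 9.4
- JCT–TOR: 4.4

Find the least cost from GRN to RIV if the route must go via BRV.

$11.2

Best GRN to BRV: GRN → LAR → BRV costing 5.3
Shortest BRV→RIV: BRV → RIV = 5.9
Total via BRV: 5.3 + 5.9 = $11.2.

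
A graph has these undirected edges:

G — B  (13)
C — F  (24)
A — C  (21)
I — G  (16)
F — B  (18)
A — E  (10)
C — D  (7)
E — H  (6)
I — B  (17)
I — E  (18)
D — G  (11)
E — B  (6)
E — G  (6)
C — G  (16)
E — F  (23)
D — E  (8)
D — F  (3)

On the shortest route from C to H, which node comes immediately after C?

D

Compare a few routes:
C - D - E - H: 7+8+6 = 21
C - G - E - H: 16+6+6 = 28
Cheapest is C - D - E - H at 21.
So from C the first move is to D.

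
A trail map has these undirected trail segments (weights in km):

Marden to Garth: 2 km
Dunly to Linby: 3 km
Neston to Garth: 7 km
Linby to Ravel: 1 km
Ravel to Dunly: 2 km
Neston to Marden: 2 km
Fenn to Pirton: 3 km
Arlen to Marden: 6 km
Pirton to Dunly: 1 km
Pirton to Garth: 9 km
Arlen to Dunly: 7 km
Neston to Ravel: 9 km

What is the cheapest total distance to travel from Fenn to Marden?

Enumerating some paths:
Fenn → Pirton → Garth → Marden: 3+9+2 = 14
Fenn → Pirton → Dunly → Ravel → Neston → Marden: 3+1+2+9+2 = 17
Fenn → Pirton → Dunly → Arlen → Marden: 3+1+7+6 = 17
The minimum is 14 km via Fenn → Pirton → Garth → Marden.

14 km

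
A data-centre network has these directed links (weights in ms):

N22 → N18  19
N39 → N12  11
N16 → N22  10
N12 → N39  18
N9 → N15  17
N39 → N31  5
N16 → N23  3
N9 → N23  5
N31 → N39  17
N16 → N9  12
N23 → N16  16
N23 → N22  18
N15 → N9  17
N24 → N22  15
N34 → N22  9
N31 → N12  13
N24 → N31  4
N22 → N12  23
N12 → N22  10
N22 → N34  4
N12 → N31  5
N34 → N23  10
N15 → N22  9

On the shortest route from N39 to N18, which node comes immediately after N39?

N12

Candidate routes:
N39–N12–N22–N18: 11+10+19 = 40
N39–N31–N12–N22–N18: 5+13+10+19 = 47
The minimum is 40 ms via N39–N12–N22–N18.
So from N39 the first move is to N12.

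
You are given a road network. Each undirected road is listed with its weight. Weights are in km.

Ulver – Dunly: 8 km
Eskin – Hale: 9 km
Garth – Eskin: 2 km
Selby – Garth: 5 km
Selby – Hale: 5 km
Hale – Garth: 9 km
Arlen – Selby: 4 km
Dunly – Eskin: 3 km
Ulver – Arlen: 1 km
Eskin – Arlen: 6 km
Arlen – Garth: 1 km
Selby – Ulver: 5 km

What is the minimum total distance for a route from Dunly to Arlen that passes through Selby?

14 km

Best Dunly to Selby: Dunly–Eskin–Garth–Selby costing 10
Shortest Selby→Arlen: Selby–Arlen = 4
Total via Selby: 10 + 4 = 14 km.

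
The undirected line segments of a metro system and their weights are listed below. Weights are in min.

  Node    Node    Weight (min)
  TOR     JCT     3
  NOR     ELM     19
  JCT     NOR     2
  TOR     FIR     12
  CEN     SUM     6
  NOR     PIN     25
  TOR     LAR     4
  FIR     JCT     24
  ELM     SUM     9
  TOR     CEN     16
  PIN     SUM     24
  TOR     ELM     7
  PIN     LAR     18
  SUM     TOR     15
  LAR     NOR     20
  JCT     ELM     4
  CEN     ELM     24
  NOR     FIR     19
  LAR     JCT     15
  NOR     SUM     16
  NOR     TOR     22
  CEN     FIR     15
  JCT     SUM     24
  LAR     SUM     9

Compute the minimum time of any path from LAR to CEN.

15 min

Compare a few routes:
LAR–TOR–SUM–CEN: 4+15+6 = 25
LAR–SUM–CEN: 9+6 = 15
LAR–TOR–JCT–ELM–SUM–CEN: 4+3+4+9+6 = 26
LAR–TOR–CEN: 4+16 = 20
Cheapest is LAR–SUM–CEN at 15 min.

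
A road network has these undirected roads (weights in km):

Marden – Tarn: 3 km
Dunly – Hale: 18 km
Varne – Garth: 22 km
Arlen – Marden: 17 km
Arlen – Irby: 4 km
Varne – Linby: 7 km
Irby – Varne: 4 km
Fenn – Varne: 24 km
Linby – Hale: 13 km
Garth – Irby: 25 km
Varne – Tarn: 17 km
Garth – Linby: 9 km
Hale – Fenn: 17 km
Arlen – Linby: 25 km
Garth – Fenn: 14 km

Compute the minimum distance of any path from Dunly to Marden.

58 km

Compare a few routes:
Dunly–Hale–Fenn–Varne–Tarn–Marden: 18+17+24+17+3 = 79
Dunly–Hale–Linby–Arlen–Marden: 18+13+25+17 = 73
Dunly–Hale–Linby–Varne–Irby–Arlen–Marden: 18+13+7+4+4+17 = 63
Dunly–Hale–Linby–Varne–Tarn–Marden: 18+13+7+17+3 = 58
Cheapest is Dunly–Hale–Linby–Varne–Tarn–Marden at 58 km.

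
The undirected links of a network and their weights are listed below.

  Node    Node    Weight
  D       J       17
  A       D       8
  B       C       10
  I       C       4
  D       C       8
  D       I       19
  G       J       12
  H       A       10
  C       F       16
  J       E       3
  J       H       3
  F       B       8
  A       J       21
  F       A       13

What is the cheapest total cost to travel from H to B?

31

Candidate routes:
H–J–A–F–B: 3+21+13+8 = 45
H–A–F–B: 10+13+8 = 31
H–J–D–C–B: 3+17+8+10 = 38
H–A–D–C–B: 10+8+8+10 = 36
The minimum is 31 via H–A–F–B.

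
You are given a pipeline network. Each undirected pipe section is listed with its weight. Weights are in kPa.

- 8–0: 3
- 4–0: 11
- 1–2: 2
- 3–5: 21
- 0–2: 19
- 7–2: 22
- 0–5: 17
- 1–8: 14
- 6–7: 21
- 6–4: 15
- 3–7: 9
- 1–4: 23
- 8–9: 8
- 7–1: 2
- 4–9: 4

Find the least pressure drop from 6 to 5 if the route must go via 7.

51 kPa

Shortest 6→7: 6 → 7 = 21
Best 7 to 5: 7 → 3 → 5 costing 30
Total via 7: 21 + 30 = 51 kPa.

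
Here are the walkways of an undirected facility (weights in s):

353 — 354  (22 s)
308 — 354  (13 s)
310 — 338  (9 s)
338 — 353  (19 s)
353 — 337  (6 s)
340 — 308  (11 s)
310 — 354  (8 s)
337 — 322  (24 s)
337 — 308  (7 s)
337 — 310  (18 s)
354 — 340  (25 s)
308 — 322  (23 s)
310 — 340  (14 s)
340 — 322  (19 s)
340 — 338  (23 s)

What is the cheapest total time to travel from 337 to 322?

Compare a few routes:
337–322: 24 = 24
337–308–322: 7+23 = 30
337–308–340–322: 7+11+19 = 37
The minimum is 24 s via 337–322.

24 s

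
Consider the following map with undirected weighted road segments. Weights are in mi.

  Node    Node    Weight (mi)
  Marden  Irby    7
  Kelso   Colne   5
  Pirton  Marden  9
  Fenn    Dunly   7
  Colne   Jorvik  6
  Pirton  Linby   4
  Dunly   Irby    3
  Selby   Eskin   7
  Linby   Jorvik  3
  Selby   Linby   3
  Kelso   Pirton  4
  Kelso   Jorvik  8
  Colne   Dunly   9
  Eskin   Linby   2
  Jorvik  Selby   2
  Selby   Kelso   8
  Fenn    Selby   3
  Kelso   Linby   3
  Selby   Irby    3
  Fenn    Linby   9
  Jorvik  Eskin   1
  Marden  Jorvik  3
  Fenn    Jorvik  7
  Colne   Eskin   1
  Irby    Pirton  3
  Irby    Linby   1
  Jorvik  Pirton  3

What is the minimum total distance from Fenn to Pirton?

8 mi

Settle nodes by increasing distance from Fenn:
Fenn: 0
Selby: 3  (via Fenn)
Jorvik: 5  (via Selby)
Linby: 6  (via Selby)
Eskin: 6  (via Jorvik)
Irby: 6  (via Selby)
Dunly: 7  (via Fenn)
Colne: 7  (via Eskin)
Pirton: 8  (via Jorvik)
Shortest route: Fenn–Selby–Jorvik–Pirton = 8 mi.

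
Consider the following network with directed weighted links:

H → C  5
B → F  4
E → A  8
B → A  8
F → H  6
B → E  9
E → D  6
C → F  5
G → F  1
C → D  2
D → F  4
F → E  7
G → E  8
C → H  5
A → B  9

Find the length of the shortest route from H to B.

34

Enumerating some paths:
H → C → D → F → E → A → B: 5+2+4+7+8+9 = 35
H → C → F → E → A → B: 5+5+7+8+9 = 34
Cheapest is H → C → F → E → A → B at 34.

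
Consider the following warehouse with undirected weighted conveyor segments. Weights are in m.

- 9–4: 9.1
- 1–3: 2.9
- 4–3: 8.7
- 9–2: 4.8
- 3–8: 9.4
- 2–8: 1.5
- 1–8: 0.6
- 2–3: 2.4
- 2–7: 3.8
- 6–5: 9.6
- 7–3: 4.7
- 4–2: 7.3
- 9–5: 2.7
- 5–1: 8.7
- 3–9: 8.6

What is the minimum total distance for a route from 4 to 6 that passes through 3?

28.2 m

Best 4 to 3: 4–3 costing 8.7
Best 3 to 6: 3–2–9–5–6 costing 19.5
Total via 3: 8.7 + 19.5 = 28.2 m.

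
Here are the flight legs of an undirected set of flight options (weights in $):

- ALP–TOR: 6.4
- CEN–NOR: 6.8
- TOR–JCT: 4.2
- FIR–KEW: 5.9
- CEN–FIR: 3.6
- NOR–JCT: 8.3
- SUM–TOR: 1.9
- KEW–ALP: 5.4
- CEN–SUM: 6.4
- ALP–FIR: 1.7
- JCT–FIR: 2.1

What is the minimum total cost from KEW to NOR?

Compare a few routes:
KEW–ALP–FIR–JCT–NOR: 5.4+1.7+2.1+8.3 = 17.5
KEW–ALP–TOR–JCT–NOR: 5.4+6.4+4.2+8.3 = 24.3
KEW–ALP–FIR–CEN–NOR: 5.4+1.7+3.6+6.8 = 17.5
KEW–FIR–JCT–NOR: 5.9+2.1+8.3 = 16.3
The minimum is $16.3 via KEW–FIR–JCT–NOR.

$16.3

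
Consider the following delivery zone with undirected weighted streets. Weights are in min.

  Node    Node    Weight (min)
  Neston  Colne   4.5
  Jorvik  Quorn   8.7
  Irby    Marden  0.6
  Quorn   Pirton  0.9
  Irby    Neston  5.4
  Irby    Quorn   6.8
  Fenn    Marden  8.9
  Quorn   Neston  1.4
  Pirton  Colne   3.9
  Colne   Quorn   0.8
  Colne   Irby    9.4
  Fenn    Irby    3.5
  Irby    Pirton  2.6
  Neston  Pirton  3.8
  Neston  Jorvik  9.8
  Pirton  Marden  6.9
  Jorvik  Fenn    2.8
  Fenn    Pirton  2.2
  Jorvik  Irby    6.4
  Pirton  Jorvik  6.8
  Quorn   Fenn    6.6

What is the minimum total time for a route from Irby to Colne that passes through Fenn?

Best Irby to Fenn: Irby → Fenn costing 3.5
Shortest Fenn→Colne: Fenn → Pirton → Quorn → Colne = 3.9
Total via Fenn: 3.5 + 3.9 = 7.4 min.

7.4 min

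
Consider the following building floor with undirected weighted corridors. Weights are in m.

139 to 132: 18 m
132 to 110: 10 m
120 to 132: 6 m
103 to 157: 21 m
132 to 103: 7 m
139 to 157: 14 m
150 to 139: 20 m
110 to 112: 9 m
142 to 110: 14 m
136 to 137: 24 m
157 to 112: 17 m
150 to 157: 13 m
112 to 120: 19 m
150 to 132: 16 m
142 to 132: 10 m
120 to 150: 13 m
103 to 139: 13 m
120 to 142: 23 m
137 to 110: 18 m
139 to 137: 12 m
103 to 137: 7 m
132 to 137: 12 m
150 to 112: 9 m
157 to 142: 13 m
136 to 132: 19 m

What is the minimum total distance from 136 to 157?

Shortest distances from 136:
136: 0
132: 19  (via 136)
137: 24  (via 136)
120: 25  (via 132)
103: 26  (via 132)
110: 29  (via 132)
142: 29  (via 132)
150: 35  (via 132)
139: 36  (via 137)
112: 38  (via 110)
157: 42  (via 142)
Shortest route: 136 → 132 → 142 → 157 = 42 m.

42 m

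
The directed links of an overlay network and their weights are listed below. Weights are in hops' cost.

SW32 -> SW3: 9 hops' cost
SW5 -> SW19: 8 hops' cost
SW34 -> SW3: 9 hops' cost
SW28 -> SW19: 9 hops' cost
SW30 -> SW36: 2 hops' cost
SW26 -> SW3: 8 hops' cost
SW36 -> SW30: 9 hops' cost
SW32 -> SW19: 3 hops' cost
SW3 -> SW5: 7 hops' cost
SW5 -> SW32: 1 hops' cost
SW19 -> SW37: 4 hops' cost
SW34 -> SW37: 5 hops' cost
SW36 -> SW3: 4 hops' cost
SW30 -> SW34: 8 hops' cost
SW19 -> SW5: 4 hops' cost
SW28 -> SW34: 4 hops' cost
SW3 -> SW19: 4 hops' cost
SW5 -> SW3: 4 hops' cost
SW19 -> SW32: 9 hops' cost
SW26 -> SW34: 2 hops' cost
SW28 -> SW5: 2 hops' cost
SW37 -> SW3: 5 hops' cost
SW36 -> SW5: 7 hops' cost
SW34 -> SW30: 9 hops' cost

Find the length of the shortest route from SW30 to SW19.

10 hops' cost

Shortest distances from SW30:
SW30: 0
SW36: 2  (via SW30)
SW3: 6  (via SW36)
SW34: 8  (via SW30)
SW5: 9  (via SW36)
SW32: 10  (via SW5)
SW19: 10  (via SW3)
Shortest route: SW30 → SW36 → SW3 → SW19 = 10 hops' cost.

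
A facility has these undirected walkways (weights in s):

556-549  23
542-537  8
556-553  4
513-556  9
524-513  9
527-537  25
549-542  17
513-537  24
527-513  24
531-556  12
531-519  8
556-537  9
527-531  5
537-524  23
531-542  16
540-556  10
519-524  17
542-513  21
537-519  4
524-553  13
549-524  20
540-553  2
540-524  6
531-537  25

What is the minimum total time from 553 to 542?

21 s

Compare a few routes:
553 - 540 - 556 - 537 - 542: 2+10+9+8 = 29
553 - 556 - 531 - 542: 4+12+16 = 32
553 - 556 - 537 - 542: 4+9+8 = 21
Cheapest is 553 - 556 - 537 - 542 at 21 s.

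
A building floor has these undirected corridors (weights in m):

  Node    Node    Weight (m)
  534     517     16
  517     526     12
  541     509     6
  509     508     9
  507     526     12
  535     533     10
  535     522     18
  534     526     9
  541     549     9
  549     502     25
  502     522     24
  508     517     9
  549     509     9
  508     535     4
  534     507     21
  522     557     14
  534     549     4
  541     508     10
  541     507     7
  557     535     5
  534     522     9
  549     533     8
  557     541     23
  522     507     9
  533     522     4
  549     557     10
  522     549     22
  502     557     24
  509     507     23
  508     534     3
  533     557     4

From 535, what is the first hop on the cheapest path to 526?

Enumerating some paths:
535–508–517–526: 4+9+12 = 25
535–508–534–526: 4+3+9 = 16
The minimum is 16 m via 535–508–534–526.
So from 535 the first move is to 508.

508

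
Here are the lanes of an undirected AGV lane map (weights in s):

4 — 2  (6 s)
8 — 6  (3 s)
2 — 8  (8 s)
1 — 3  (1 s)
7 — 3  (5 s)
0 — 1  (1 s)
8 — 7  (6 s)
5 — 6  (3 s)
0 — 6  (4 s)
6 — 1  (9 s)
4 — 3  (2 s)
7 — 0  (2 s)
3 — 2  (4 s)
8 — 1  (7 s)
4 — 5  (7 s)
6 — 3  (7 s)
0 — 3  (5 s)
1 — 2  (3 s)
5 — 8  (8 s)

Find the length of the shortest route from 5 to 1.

Enumerating some paths:
5 → 6 → 3 → 1: 3+7+1 = 11
5 → 6 → 0 → 1: 3+4+1 = 8
5 → 6 → 1: 3+9 = 12
5 → 4 → 3 → 1: 7+2+1 = 10
Cheapest is 5 → 6 → 0 → 1 at 8 s.

8 s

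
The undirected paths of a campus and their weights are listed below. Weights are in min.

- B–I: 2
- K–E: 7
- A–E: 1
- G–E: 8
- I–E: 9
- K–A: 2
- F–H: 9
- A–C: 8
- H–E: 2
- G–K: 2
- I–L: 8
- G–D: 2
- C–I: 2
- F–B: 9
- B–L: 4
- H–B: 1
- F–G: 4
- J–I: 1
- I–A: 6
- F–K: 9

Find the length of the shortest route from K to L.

Candidate routes:
K → A → I → L: 2+6+8 = 16
K → A → I → B → L: 2+6+2+4 = 14
K → E → H → B → L: 7+2+1+4 = 14
K → A → E → H → B → L: 2+1+2+1+4 = 10
Cheapest is K → A → E → H → B → L at 10 min.

10 min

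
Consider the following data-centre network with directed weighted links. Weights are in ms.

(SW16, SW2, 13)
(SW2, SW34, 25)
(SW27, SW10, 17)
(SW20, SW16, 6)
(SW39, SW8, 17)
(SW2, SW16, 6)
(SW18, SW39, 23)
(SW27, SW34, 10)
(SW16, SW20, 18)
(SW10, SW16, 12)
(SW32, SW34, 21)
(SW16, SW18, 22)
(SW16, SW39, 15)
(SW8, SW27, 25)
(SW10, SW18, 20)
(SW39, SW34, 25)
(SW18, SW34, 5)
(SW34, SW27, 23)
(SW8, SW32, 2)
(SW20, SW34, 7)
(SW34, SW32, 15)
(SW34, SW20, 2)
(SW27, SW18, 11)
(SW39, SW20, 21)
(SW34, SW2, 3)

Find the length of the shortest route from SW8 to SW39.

46 ms

Settle nodes by increasing distance from SW8:
SW8: 0
SW32: 2  (via SW8)
SW34: 23  (via SW32)
SW27: 25  (via SW8)
SW20: 25  (via SW34)
SW2: 26  (via SW34)
SW16: 31  (via SW20)
SW18: 36  (via SW27)
SW10: 42  (via SW27)
SW39: 46  (via SW16)
Shortest route: SW8 → SW32 → SW34 → SW20 → SW16 → SW39 = 46 ms.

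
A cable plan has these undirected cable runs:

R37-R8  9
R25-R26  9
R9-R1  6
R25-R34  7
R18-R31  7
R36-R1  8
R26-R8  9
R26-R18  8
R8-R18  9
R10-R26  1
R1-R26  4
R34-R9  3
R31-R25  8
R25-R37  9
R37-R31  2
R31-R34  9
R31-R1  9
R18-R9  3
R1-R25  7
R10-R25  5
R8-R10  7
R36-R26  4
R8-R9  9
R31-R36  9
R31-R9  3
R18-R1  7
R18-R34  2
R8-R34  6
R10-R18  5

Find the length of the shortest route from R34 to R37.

Compare a few routes:
R34–R9–R31–R37: 3+3+2 = 8
R34–R18–R9–R31–R37: 2+3+3+2 = 10
The minimum is 8 via R34–R9–R31–R37.

8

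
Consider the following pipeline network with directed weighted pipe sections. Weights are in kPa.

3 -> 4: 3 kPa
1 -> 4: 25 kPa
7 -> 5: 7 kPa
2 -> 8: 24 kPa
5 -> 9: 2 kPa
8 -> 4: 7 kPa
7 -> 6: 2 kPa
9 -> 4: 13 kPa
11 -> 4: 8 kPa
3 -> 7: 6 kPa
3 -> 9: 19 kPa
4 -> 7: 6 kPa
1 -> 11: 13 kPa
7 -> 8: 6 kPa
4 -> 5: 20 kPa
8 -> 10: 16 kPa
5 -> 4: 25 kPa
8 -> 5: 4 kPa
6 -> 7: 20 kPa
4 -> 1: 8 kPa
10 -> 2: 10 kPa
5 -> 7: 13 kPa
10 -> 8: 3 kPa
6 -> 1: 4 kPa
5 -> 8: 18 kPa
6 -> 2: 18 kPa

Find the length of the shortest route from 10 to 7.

Candidate routes:
10–8–5–9–4–7: 3+4+2+13+6 = 28
10–8–4–7: 3+7+6 = 16
10–8–5–7: 3+4+13 = 20
Cheapest is 10–8–4–7 at 16 kPa.

16 kPa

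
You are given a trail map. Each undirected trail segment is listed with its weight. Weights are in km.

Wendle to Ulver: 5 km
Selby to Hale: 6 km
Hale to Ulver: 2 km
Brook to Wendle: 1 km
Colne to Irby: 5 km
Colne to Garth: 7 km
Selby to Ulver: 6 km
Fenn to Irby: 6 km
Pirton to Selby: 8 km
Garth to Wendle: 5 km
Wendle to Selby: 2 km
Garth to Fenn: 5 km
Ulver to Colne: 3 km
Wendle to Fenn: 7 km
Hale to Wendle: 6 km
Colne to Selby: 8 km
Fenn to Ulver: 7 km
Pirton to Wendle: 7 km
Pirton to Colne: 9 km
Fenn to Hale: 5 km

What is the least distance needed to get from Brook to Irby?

Settle nodes by increasing distance from Brook:
Brook: 0
Wendle: 1  (via Brook)
Selby: 3  (via Wendle)
Ulver: 6  (via Wendle)
Garth: 6  (via Wendle)
Hale: 7  (via Wendle)
Pirton: 8  (via Wendle)
Fenn: 8  (via Wendle)
Colne: 9  (via Ulver)
Irby: 14  (via Fenn)
Shortest route: Brook–Wendle–Fenn–Irby = 14 km.

14 km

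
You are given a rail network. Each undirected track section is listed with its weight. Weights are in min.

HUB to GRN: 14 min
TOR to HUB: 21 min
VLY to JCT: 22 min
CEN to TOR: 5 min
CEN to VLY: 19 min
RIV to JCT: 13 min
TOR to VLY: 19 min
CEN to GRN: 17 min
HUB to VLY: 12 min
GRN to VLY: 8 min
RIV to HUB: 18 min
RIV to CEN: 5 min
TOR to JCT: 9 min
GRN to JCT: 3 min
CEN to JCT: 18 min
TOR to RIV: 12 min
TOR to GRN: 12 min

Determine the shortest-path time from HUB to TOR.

Shortest distances from HUB:
HUB: 0
VLY: 12  (via HUB)
GRN: 14  (via HUB)
JCT: 17  (via GRN)
RIV: 18  (via HUB)
TOR: 21  (via HUB)
Shortest route: HUB → TOR = 21 min.

21 min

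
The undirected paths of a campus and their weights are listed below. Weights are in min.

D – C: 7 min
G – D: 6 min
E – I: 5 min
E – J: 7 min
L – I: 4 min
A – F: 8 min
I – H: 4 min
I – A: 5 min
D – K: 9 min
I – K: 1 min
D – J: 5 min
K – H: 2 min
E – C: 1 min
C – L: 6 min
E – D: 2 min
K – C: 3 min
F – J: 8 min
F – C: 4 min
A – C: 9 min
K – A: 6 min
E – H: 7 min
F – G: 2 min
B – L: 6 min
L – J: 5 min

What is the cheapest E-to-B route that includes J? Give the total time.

18 min

Shortest E→J: E–J = 7
Best J to B: J–L–B costing 11
Total via J: 7 + 11 = 18 min.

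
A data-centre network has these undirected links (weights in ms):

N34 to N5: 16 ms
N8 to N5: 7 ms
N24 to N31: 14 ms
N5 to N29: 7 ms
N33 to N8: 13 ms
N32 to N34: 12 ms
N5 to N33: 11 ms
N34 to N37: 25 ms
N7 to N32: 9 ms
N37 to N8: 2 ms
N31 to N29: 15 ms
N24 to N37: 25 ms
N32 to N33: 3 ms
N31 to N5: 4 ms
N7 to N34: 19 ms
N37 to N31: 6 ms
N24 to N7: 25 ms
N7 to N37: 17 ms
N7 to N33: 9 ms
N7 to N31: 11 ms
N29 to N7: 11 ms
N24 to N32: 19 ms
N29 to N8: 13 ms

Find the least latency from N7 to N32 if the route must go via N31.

Best N7 to N31: N7 → N31 costing 11
Best N31 to N32: N31 → N5 → N33 → N32 costing 18
Total via N31: 11 + 18 = 29 ms.

29 ms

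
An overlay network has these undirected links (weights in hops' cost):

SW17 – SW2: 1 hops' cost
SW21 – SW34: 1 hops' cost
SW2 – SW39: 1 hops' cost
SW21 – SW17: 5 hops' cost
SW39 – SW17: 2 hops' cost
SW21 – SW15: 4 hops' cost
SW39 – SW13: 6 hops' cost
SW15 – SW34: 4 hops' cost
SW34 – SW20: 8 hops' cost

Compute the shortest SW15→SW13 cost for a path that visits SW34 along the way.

Best SW15 to SW34: SW15–SW34 costing 4
Shortest SW34→SW13: SW34–SW21–SW17–SW39–SW13 = 14
Total via SW34: 4 + 14 = 18 hops' cost.

18 hops' cost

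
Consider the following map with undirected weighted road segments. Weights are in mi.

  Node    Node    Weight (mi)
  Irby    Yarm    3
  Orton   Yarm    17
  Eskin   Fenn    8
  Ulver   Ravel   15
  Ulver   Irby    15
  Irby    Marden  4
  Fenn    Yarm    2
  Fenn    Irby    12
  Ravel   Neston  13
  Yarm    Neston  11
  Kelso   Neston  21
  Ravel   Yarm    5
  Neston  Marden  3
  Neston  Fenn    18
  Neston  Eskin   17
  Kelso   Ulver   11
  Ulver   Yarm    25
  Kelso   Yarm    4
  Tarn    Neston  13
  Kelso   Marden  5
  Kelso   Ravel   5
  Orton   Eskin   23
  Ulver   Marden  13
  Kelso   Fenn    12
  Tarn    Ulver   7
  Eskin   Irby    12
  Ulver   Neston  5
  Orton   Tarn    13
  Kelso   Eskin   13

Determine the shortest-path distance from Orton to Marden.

24 mi

Shortest distances from Orton:
Orton: 0
Tarn: 13  (via Orton)
Yarm: 17  (via Orton)
Fenn: 19  (via Yarm)
Irby: 20  (via Yarm)
Ulver: 20  (via Tarn)
Kelso: 21  (via Yarm)
Ravel: 22  (via Yarm)
Eskin: 23  (via Orton)
Marden: 24  (via Irby)
Shortest route: Orton → Yarm → Irby → Marden = 24 mi.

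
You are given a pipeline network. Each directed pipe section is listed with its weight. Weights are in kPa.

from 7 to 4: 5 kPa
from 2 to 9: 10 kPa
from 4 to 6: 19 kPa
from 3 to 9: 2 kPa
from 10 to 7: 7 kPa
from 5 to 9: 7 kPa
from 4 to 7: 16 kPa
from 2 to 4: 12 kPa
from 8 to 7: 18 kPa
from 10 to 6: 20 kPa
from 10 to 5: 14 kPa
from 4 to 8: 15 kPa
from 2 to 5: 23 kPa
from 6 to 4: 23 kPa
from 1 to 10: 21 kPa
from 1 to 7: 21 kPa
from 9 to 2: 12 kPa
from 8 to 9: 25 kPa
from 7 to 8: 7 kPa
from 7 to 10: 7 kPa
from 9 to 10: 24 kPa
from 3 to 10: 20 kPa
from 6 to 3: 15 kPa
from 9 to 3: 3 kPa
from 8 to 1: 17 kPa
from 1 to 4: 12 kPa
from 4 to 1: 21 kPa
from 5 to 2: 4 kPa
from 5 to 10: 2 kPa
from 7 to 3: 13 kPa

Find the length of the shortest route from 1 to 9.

Settle nodes by increasing distance from 1:
1: 0
4: 12  (via 1)
7: 21  (via 1)
10: 21  (via 1)
8: 27  (via 4)
6: 31  (via 4)
3: 34  (via 7)
5: 35  (via 10)
9: 36  (via 3)
Shortest route: 1 → 7 → 3 → 9 = 36 kPa.

36 kPa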